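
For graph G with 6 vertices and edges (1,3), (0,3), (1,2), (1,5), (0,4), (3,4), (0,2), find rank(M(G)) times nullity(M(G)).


r(M) = |V| - c = 6 - 1 = 5.
nullity = |E| - r(M) = 7 - 5 = 2.
Product = 5 * 2 = 10.

10


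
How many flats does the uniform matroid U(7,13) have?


Flats of U(7,13): every subset of size < 7 is a flat, plus E itself.
Count = (13 choose 0) + (13 choose 1) + (13 choose 2) + (13 choose 3) + (13 choose 4) + (13 choose 5) + (13 choose 6) + 1
     = 1 + 13 + 78 + 286 + 715 + 1287 + 1716 + 1
     = 4097.

4097


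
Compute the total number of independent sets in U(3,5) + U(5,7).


For a direct sum, |I(M1+M2)| = |I(M1)| * |I(M2)|.
|I(U(3,5))| = sum C(5,k) for k=0..3 = 26.
|I(U(5,7))| = sum C(7,k) for k=0..5 = 120.
Total = 26 * 120 = 3120.

3120


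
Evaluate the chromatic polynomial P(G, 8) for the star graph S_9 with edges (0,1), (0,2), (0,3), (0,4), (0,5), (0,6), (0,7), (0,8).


P(tree, k) = k * (k-1)^(8) for any tree on 9 vertices.
P(8) = 8 * 7^8 = 8 * 5764801 = 46118408.

46118408


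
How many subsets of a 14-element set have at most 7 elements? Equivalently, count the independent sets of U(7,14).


Independent sets of U(7,14) are all subsets of size <= 7.
Count = (14 choose 0) + (14 choose 1) + (14 choose 2) + (14 choose 3) + (14 choose 4) + (14 choose 5) + (14 choose 6) + (14 choose 7)
     = 1 + 14 + 91 + 364 + 1001 + 2002 + 3003 + 3432
     = 9908.

9908


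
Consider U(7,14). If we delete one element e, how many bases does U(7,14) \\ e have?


Deleting e from U(7,14) gives U(7,13) since n > r.
Bases of U(7,13) = C(13,7) = 1716.

1716


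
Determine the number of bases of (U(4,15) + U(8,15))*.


(M1+M2)* = M1* + M2*.
M1* = U(11,15), bases: C(15,11) = 1365.
M2* = U(7,15), bases: C(15,7) = 6435.
|B(M*)| = 1365 * 6435 = 8783775.

8783775


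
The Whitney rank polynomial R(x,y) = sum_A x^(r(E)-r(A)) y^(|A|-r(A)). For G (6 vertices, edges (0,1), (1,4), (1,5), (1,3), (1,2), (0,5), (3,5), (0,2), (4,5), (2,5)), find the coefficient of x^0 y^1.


R(x,y) = sum over A in 2^E of x^(r(E)-r(A)) * y^(|A|-r(A)).
G has 6 vertices, 10 edges. r(E) = 5.
Enumerate all 2^10 = 1024 subsets.
Count subsets with r(E)-r(A)=0 and |A|-r(A)=1: 140.

140


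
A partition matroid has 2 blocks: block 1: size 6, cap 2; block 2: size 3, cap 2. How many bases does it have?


A basis picks exactly ci elements from block i.
Number of bases = product of C(|Si|, ci).
= C(6,2) * C(3,2)
= 15 * 3
= 45.

45


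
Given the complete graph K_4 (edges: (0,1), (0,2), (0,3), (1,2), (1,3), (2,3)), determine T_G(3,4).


T(K_4; x,y) = x^3 + 3x^2 + 4xy + 2x + y^3 + 3y^2 + 2y.
Substituting x=3, y=4:
= 27 + 27 + 48 + 6 + 64 + 48 + 8
= 228.

228


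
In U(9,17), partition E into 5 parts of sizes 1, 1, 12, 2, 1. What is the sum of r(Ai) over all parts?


r(Ai) = min(|Ai|, 9) for each part.
Sum = min(1,9) + min(1,9) + min(12,9) + min(2,9) + min(1,9)
    = 1 + 1 + 9 + 2 + 1
    = 14.

14


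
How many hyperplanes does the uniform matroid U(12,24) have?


Hyperplanes of U(12,24) are flats of rank 11.
In a uniform matroid, these are exactly the (11)-element subsets.
Count = C(24,11) = 24! / (11! * 13!) = 2496144.

2496144


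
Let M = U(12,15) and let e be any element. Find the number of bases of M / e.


Contracting e from U(12,15) gives U(11,14).
Bases of U(11,14) = C(14,11) = 14! / (11! * 3!) = 364.

364


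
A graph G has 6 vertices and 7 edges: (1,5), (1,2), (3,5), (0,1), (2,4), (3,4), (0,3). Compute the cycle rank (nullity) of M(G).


Cycle rank (nullity) = |E| - r(M) = |E| - (|V| - c).
|E| = 7, |V| = 6, c = 1.
Nullity = 7 - (6 - 1) = 7 - 5 = 2.

2


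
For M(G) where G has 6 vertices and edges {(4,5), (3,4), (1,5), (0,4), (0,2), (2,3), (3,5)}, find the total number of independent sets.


An independent set in a graphic matroid is an acyclic edge subset.
G has 6 vertices and 7 edges.
Enumerate all 2^7 = 128 subsets, checking for acyclicity.
Total independent sets = 104.

104


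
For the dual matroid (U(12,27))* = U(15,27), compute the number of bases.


The dual of U(r,n) is U(n-r, n) = U(15,27).
Bases of U(15,27) are all (15)-element subsets.
|B(M*)| = C(27,15) = 17383860.

17383860


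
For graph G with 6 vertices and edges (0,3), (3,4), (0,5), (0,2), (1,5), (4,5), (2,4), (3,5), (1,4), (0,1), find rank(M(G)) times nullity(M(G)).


r(M) = |V| - c = 6 - 1 = 5.
nullity = |E| - r(M) = 10 - 5 = 5.
Product = 5 * 5 = 25.

25


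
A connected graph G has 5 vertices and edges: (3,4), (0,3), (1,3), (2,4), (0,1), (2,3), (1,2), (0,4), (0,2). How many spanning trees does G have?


By Kirchhoff's matrix tree theorem, the number of spanning trees equals
the determinant of any cofactor of the Laplacian matrix L.
G has 5 vertices and 9 edges.
Computing the (4 x 4) cofactor determinant gives 75.

75


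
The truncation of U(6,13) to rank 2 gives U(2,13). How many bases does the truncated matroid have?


Truncating U(6,13) to rank 2 gives U(2,13).
Bases of U(2,13) are all 2-element subsets of 13 elements.
Number of bases = (13 choose 2) = 78.

78


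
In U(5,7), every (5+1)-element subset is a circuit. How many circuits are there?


In U(5,7), circuits are the (6)-element subsets.
Any set of 6 elements is dependent, and removing any one element gives
an independent set of size 5, so it is a minimal dependent set.
Number of circuits = C(7,6) = 7! / (6! * 1!) = 7.

7


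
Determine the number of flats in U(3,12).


Flats of U(3,12): every subset of size < 3 is a flat, plus E itself.
Count = C(12,0) + C(12,1) + C(12,2) + 1
     = 1 + 12 + 66 + 1
     = 80.

80


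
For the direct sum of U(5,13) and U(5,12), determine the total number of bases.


Bases of a direct sum M1 + M2: |B| = |B(M1)| * |B(M2)|.
|B(U(5,13))| = C(13,5) = 1287.
|B(U(5,12))| = C(12,5) = 792.
Total bases = 1287 * 792 = 1019304.

1019304


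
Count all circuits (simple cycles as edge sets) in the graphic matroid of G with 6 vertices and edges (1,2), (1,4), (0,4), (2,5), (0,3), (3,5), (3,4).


A circuit in a graphic matroid = edge set of a simple cycle.
G has 6 vertices and 7 edges.
Enumerating all minimal edge subsets forming cycles...
Total circuits found: 3.

3


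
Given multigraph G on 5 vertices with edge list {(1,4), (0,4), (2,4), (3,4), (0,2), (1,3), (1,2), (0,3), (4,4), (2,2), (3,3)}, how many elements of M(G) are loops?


In a graphic matroid, a loop is a self-loop edge (u,u) with rank 0.
Examining all 11 edges for self-loops...
Self-loops found: (4,4), (2,2), (3,3)
Number of loops = 3.

3


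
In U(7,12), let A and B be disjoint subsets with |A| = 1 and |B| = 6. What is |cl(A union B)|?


|A union B| = 1 + 6 = 7 (disjoint).
In U(7,12), cl(S) = S if |S| < 7, else cl(S) = E.
Since 7 >= 7, cl(A union B) = E.
|cl(A union B)| = 12.

12


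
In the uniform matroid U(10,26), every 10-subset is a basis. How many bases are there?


Bases of U(10,26) are all 10-element subsets of the 26-element ground set.
Number of bases = C(26,10).
C(26,10) = 26! / (10! * 16!) = 5311735.

5311735


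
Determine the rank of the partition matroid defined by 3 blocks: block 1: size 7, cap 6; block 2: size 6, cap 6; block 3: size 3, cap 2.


Rank of a partition matroid = sum of min(|Si|, ci) for each block.
= min(7,6) + min(6,6) + min(3,2)
= 6 + 6 + 2
= 14.

14


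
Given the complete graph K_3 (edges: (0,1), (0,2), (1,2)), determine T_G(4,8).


T(K_3; x,y) = x^2 + x + y.
T(4,8) = 16 + 4 + 8 = 28.

28


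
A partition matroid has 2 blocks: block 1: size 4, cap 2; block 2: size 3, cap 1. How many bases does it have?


A basis picks exactly ci elements from block i.
Number of bases = product of C(|Si|, ci).
= C(4,2) * C(3,1)
= 6 * 3
= 18.

18


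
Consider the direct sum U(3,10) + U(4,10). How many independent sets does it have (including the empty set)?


For a direct sum, |I(M1+M2)| = |I(M1)| * |I(M2)|.
|I(U(3,10))| = sum C(10,k) for k=0..3 = 176.
|I(U(4,10))| = sum C(10,k) for k=0..4 = 386.
Total = 176 * 386 = 67936.

67936


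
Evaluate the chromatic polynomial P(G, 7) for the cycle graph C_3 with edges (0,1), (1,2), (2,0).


P(C_3, k) = (k-1)^3 + (-1)^3*(k-1).
P(7) = (6)^3 - 6
= 216 - 6 = 210.

210


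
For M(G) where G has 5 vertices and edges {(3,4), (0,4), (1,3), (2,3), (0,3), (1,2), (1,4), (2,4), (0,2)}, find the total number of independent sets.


An independent set in a graphic matroid is an acyclic edge subset.
G has 5 vertices and 9 edges.
Enumerate all 2^9 = 512 subsets, checking for acyclicity.
Total independent sets = 198.

198


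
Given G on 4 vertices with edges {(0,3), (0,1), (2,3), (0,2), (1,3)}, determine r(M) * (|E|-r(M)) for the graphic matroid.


r(M) = |V| - c = 4 - 1 = 3.
nullity = |E| - r(M) = 5 - 3 = 2.
Product = 3 * 2 = 6.

6


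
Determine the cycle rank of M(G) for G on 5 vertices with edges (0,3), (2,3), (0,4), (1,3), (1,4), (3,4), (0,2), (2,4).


Cycle rank (nullity) = |E| - r(M) = |E| - (|V| - c).
|E| = 8, |V| = 5, c = 1.
Nullity = 8 - (5 - 1) = 8 - 4 = 4.

4


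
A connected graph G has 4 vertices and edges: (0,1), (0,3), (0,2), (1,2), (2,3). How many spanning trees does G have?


By Kirchhoff's matrix tree theorem, the number of spanning trees equals
the determinant of any cofactor of the Laplacian matrix L.
G has 4 vertices and 5 edges.
Computing the (3 x 3) cofactor determinant gives 8.

8


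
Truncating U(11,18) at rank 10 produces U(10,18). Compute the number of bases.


Truncating U(11,18) to rank 10 gives U(10,18).
Bases of U(10,18) are all 10-element subsets of 18 elements.
Number of bases = C(18,10) = 18! / (10! * 8!) = 43758.

43758


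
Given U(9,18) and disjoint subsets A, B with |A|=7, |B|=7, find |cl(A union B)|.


|A union B| = 7 + 7 = 14 (disjoint).
In U(9,18), cl(S) = S if |S| < 9, else cl(S) = E.
Since 14 >= 9, cl(A union B) = E.
|cl(A union B)| = 18.

18


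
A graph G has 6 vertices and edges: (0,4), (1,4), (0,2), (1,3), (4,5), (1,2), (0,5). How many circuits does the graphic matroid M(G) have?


A circuit in a graphic matroid = edge set of a simple cycle.
G has 6 vertices and 7 edges.
Enumerating all minimal edge subsets forming cycles...
Total circuits found: 3.

3


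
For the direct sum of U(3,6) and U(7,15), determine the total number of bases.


Bases of a direct sum M1 + M2: |B| = |B(M1)| * |B(M2)|.
|B(U(3,6))| = C(6,3) = 20.
|B(U(7,15))| = C(15,7) = 6435.
Total bases = 20 * 6435 = 128700.

128700


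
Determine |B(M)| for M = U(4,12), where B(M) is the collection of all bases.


Bases of U(4,12) are all 4-element subsets of the 12-element ground set.
Number of bases = C(12,4).
(12 choose 4) = 495.

495


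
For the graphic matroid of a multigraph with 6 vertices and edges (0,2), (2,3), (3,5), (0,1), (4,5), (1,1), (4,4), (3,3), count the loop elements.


In a graphic matroid, a loop is a self-loop edge (u,u) with rank 0.
Examining all 8 edges for self-loops...
Self-loops found: (1,1), (4,4), (3,3)
Number of loops = 3.

3


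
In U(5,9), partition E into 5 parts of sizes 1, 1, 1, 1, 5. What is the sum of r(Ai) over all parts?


r(Ai) = min(|Ai|, 5) for each part.
Sum = min(1,5) + min(1,5) + min(1,5) + min(1,5) + min(5,5)
    = 1 + 1 + 1 + 1 + 5
    = 9.

9


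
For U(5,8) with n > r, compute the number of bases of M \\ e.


Deleting e from U(5,8) gives U(5,7) since n > r.
Bases of U(5,7) = (7 choose 5) = 21.

21


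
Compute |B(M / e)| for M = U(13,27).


Contracting e from U(13,27) gives U(12,26).
Bases of U(12,26) = (26 choose 12) = 9657700.

9657700


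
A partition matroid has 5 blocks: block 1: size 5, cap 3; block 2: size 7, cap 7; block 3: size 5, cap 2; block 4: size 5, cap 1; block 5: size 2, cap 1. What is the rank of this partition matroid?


Rank of a partition matroid = sum of min(|Si|, ci) for each block.
= min(5,3) + min(7,7) + min(5,2) + min(5,1) + min(2,1)
= 3 + 7 + 2 + 1 + 1
= 14.

14


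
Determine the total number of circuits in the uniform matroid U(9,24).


In U(9,24), circuits are the (10)-element subsets.
Any set of 10 elements is dependent, and removing any one element gives
an independent set of size 9, so it is a minimal dependent set.
Number of circuits = C(24,10) = 24! / (10! * 14!) = 1961256.

1961256


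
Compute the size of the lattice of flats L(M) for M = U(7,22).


Flats of U(7,22): every subset of size < 7 is a flat, plus E itself.
Count = (22 choose 0) + (22 choose 1) + (22 choose 2) + (22 choose 3) + (22 choose 4) + (22 choose 5) + (22 choose 6) + 1
     = 1 + 22 + 231 + 1540 + 7315 + 26334 + 74613 + 1
     = 110057.

110057


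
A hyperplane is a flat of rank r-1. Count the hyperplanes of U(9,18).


Hyperplanes of U(9,18) are flats of rank 8.
In a uniform matroid, these are exactly the (8)-element subsets.
Count = C(18,8) = 18! / (8! * 10!) = 43758.

43758


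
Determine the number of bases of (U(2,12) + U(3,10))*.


(M1+M2)* = M1* + M2*.
M1* = U(10,12), bases: C(12,10) = 66.
M2* = U(7,10), bases: C(10,7) = 120.
|B(M*)| = 66 * 120 = 7920.

7920


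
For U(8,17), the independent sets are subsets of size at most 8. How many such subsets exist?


Independent sets of U(8,17) are all subsets of size <= 8.
Count = (17 choose 0) + (17 choose 1) + (17 choose 2) + (17 choose 3) + (17 choose 4) + (17 choose 5) + (17 choose 6) + (17 choose 7) + (17 choose 8)
     = 1 + 17 + 136 + 680 + 2380 + 6188 + 12376 + 19448 + 24310
     = 65536.

65536


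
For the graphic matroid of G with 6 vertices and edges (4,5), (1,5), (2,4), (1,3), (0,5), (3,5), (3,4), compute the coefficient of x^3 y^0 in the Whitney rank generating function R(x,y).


R(x,y) = sum over A in 2^E of x^(r(E)-r(A)) * y^(|A|-r(A)).
G has 6 vertices, 7 edges. r(E) = 5.
Enumerate all 2^7 = 128 subsets.
Count subsets with r(E)-r(A)=3 and |A|-r(A)=0: 21.

21


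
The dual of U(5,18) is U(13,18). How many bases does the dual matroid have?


The dual of U(r,n) is U(n-r, n) = U(13,18).
Bases of U(13,18) are all (13)-element subsets.
|B(M*)| = C(18,13) = 8568.

8568


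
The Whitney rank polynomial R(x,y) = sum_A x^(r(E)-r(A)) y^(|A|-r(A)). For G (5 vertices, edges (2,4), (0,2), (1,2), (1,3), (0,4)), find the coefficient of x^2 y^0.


R(x,y) = sum over A in 2^E of x^(r(E)-r(A)) * y^(|A|-r(A)).
G has 5 vertices, 5 edges. r(E) = 4.
Enumerate all 2^5 = 32 subsets.
Count subsets with r(E)-r(A)=2 and |A|-r(A)=0: 10.

10


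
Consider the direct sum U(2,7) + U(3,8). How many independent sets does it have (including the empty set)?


For a direct sum, |I(M1+M2)| = |I(M1)| * |I(M2)|.
|I(U(2,7))| = sum C(7,k) for k=0..2 = 29.
|I(U(3,8))| = sum C(8,k) for k=0..3 = 93.
Total = 29 * 93 = 2697.

2697


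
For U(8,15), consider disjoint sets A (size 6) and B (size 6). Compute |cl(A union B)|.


|A union B| = 6 + 6 = 12 (disjoint).
In U(8,15), cl(S) = S if |S| < 8, else cl(S) = E.
Since 12 >= 8, cl(A union B) = E.
|cl(A union B)| = 15.

15


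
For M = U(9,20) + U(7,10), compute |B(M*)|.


(M1+M2)* = M1* + M2*.
M1* = U(11,20), bases: C(20,11) = 167960.
M2* = U(3,10), bases: C(10,3) = 120.
|B(M*)| = 167960 * 120 = 20155200.

20155200


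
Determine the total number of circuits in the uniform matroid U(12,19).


In U(12,19), circuits are the (13)-element subsets.
Any set of 13 elements is dependent, and removing any one element gives
an independent set of size 12, so it is a minimal dependent set.
Number of circuits = C(19,13) = 27132.

27132


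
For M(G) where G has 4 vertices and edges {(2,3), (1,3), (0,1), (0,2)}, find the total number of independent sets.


An independent set in a graphic matroid is an acyclic edge subset.
G has 4 vertices and 4 edges.
Enumerate all 2^4 = 16 subsets, checking for acyclicity.
Total independent sets = 15.

15


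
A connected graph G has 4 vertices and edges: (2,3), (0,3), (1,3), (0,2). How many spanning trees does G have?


By Kirchhoff's matrix tree theorem, the number of spanning trees equals
the determinant of any cofactor of the Laplacian matrix L.
G has 4 vertices and 4 edges.
Computing the (3 x 3) cofactor determinant gives 3.

3


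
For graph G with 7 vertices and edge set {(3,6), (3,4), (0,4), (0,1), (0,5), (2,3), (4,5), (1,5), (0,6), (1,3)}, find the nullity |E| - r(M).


Cycle rank (nullity) = |E| - r(M) = |E| - (|V| - c).
|E| = 10, |V| = 7, c = 1.
Nullity = 10 - (7 - 1) = 10 - 6 = 4.

4


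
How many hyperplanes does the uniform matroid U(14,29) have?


Hyperplanes of U(14,29) are flats of rank 13.
In a uniform matroid, these are exactly the (13)-element subsets.
Count = C(29,13) = 29! / (13! * 16!) = 67863915.

67863915


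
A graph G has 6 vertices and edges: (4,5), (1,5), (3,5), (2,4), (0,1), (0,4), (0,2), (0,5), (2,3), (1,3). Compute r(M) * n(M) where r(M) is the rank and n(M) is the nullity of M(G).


r(M) = |V| - c = 6 - 1 = 5.
nullity = |E| - r(M) = 10 - 5 = 5.
Product = 5 * 5 = 25.

25


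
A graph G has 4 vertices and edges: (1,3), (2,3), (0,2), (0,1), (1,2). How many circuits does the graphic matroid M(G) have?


A circuit in a graphic matroid = edge set of a simple cycle.
G has 4 vertices and 5 edges.
Enumerating all minimal edge subsets forming cycles...
Total circuits found: 3.

3


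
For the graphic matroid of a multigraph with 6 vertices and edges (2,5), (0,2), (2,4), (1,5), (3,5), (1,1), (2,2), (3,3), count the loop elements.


In a graphic matroid, a loop is a self-loop edge (u,u) with rank 0.
Examining all 8 edges for self-loops...
Self-loops found: (1,1), (2,2), (3,3)
Number of loops = 3.

3


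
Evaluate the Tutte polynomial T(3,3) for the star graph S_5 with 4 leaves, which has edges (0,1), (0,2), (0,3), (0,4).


A star on 5 vertices is a tree with 4 edges.
T(x,y) = x^(4) for any tree.
T(3,3) = 3^4 = 81.

81


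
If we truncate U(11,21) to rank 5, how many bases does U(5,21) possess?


Truncating U(11,21) to rank 5 gives U(5,21).
Bases of U(5,21) are all 5-element subsets of 21 elements.
Number of bases = C(21,5) = 20349.

20349


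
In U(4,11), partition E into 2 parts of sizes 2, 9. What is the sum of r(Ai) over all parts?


r(Ai) = min(|Ai|, 4) for each part.
Sum = min(2,4) + min(9,4)
    = 2 + 4
    = 6.

6


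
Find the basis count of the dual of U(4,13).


The dual of U(r,n) is U(n-r, n) = U(9,13).
Bases of U(9,13) are all (9)-element subsets.
|B(M*)| = C(13,9) = 715.

715


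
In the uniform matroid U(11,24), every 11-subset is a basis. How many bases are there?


Bases of U(11,24) are all 11-element subsets of the 24-element ground set.
Number of bases = C(24,11).
(24 choose 11) = 2496144.

2496144


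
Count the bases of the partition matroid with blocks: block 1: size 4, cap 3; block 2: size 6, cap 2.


A basis picks exactly ci elements from block i.
Number of bases = product of C(|Si|, ci).
= C(4,3) * C(6,2)
= 4 * 15
= 60.

60


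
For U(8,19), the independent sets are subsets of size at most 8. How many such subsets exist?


Independent sets of U(8,19) are all subsets of size <= 8.
Count = (19 choose 0) + (19 choose 1) + (19 choose 2) + (19 choose 3) + (19 choose 4) + (19 choose 5) + (19 choose 6) + (19 choose 7) + (19 choose 8)
     = 1 + 19 + 171 + 969 + 3876 + 11628 + 27132 + 50388 + 75582
     = 169766.

169766


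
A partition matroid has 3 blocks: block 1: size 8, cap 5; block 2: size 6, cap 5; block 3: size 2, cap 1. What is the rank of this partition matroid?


Rank of a partition matroid = sum of min(|Si|, ci) for each block.
= min(8,5) + min(6,5) + min(2,1)
= 5 + 5 + 1
= 11.

11


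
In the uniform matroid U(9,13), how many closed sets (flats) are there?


Flats of U(9,13): every subset of size < 9 is a flat, plus E itself.
Count = (13 choose 0) + (13 choose 1) + (13 choose 2) + (13 choose 3) + (13 choose 4) + (13 choose 5) + (13 choose 6) + (13 choose 7) + (13 choose 8) + 1
     = 1 + 13 + 78 + 286 + 715 + 1287 + 1716 + 1716 + 1287 + 1
     = 7100.

7100


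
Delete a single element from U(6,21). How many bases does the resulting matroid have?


Deleting e from U(6,21) gives U(6,20) since n > r.
Bases of U(6,20) = C(20,6) = 20! / (6! * 14!) = 38760.

38760


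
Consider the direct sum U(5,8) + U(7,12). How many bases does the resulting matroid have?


Bases of a direct sum M1 + M2: |B| = |B(M1)| * |B(M2)|.
|B(U(5,8))| = C(8,5) = 56.
|B(U(7,12))| = C(12,7) = 792.
Total bases = 56 * 792 = 44352.

44352


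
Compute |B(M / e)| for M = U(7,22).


Contracting e from U(7,22) gives U(6,21).
Bases of U(6,21) = C(21,6) = 54264.

54264


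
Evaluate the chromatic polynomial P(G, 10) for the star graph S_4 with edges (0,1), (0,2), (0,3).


P(tree, k) = k * (k-1)^(3) for any tree on 4 vertices.
P(10) = 10 * 9^3 = 10 * 729 = 7290.

7290


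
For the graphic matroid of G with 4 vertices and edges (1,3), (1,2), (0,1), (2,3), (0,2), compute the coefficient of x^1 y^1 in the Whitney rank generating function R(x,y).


R(x,y) = sum over A in 2^E of x^(r(E)-r(A)) * y^(|A|-r(A)).
G has 4 vertices, 5 edges. r(E) = 3.
Enumerate all 2^5 = 32 subsets.
Count subsets with r(E)-r(A)=1 and |A|-r(A)=1: 2.

2


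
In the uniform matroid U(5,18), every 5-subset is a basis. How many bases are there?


Bases of U(5,18) are all 5-element subsets of the 18-element ground set.
Number of bases = C(18,5).
C(18,5) = 8568.

8568


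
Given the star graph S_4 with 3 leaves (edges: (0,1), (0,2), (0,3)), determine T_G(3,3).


A star on 4 vertices is a tree with 3 edges.
T(x,y) = x^(3) for any tree.
T(3,3) = 3^3 = 27.

27


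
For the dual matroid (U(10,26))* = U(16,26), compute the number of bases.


The dual of U(r,n) is U(n-r, n) = U(16,26).
Bases of U(16,26) are all (16)-element subsets.
|B(M*)| = C(26,16) = 26! / (16! * 10!) = 5311735.

5311735


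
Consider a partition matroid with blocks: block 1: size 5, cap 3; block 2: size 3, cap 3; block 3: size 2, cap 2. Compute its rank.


Rank of a partition matroid = sum of min(|Si|, ci) for each block.
= min(5,3) + min(3,3) + min(2,2)
= 3 + 3 + 2
= 8.

8


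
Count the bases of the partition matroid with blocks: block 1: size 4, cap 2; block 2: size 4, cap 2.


A basis picks exactly ci elements from block i.
Number of bases = product of C(|Si|, ci).
= C(4,2) * C(4,2)
= 6 * 6
= 36.

36


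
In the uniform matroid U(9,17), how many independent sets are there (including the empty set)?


Independent sets of U(9,17) are all subsets of size <= 9.
Count = (17 choose 0) + (17 choose 1) + (17 choose 2) + (17 choose 3) + (17 choose 4) + (17 choose 5) + (17 choose 6) + (17 choose 7) + (17 choose 8) + (17 choose 9)
     = 1 + 17 + 136 + 680 + 2380 + 6188 + 12376 + 19448 + 24310 + 24310
     = 89846.

89846


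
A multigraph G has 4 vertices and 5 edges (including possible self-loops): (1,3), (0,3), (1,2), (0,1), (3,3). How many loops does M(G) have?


In a graphic matroid, a loop is a self-loop edge (u,u) with rank 0.
Examining all 5 edges for self-loops...
Self-loops found: (3,3)
Number of loops = 1.

1


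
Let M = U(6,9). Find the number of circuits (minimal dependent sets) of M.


In U(6,9), circuits are the (7)-element subsets.
Any set of 7 elements is dependent, and removing any one element gives
an independent set of size 6, so it is a minimal dependent set.
Number of circuits = C(9,7) = 9! / (7! * 2!) = 36.

36


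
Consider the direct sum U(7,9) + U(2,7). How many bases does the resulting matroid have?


Bases of a direct sum M1 + M2: |B| = |B(M1)| * |B(M2)|.
|B(U(7,9))| = C(9,7) = 36.
|B(U(2,7))| = C(7,2) = 21.
Total bases = 36 * 21 = 756.

756


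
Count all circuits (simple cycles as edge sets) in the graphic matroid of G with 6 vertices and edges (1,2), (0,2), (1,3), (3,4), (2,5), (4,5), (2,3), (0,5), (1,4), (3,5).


A circuit in a graphic matroid = edge set of a simple cycle.
G has 6 vertices and 10 edges.
Enumerating all minimal edge subsets forming cycles...
Total circuits found: 21.

21


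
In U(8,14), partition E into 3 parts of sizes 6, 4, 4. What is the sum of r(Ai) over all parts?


r(Ai) = min(|Ai|, 8) for each part.
Sum = min(6,8) + min(4,8) + min(4,8)
    = 6 + 4 + 4
    = 14.

14


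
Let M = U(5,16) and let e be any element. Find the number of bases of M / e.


Contracting e from U(5,16) gives U(4,15).
Bases of U(4,15) = (15 choose 4) = 1365.

1365


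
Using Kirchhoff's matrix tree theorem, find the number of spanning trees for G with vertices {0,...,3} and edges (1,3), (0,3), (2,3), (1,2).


By Kirchhoff's matrix tree theorem, the number of spanning trees equals
the determinant of any cofactor of the Laplacian matrix L.
G has 4 vertices and 4 edges.
Computing the (3 x 3) cofactor determinant gives 3.

3


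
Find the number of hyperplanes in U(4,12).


Hyperplanes of U(4,12) are flats of rank 3.
In a uniform matroid, these are exactly the (3)-element subsets.
Count = C(12,3) = (12 * 11 * 10) / (1 * 2 * 3) = 220.

220


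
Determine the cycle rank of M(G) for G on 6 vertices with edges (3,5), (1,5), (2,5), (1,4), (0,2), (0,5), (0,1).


Cycle rank (nullity) = |E| - r(M) = |E| - (|V| - c).
|E| = 7, |V| = 6, c = 1.
Nullity = 7 - (6 - 1) = 7 - 5 = 2.

2


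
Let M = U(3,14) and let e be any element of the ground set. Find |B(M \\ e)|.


Deleting e from U(3,14) gives U(3,13) since n > r.
Bases of U(3,13) = C(13,3) = (13 * 12 * 11) / (1 * 2 * 3) = 286.

286


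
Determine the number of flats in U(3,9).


Flats of U(3,9): every subset of size < 3 is a flat, plus E itself.
Count = C(9,0) + C(9,1) + C(9,2) + 1
     = 1 + 9 + 36 + 1
     = 47.

47


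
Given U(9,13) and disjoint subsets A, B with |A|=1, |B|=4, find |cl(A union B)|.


|A union B| = 1 + 4 = 5 (disjoint).
In U(9,13), cl(S) = S if |S| < 9, else cl(S) = E.
Since 5 < 9, cl(A union B) = A union B.
|cl(A union B)| = 5.

5


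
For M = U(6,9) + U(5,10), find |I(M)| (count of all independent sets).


For a direct sum, |I(M1+M2)| = |I(M1)| * |I(M2)|.
|I(U(6,9))| = sum C(9,k) for k=0..6 = 466.
|I(U(5,10))| = sum C(10,k) for k=0..5 = 638.
Total = 466 * 638 = 297308.

297308


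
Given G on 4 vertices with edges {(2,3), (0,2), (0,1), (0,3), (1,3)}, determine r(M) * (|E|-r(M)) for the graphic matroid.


r(M) = |V| - c = 4 - 1 = 3.
nullity = |E| - r(M) = 5 - 3 = 2.
Product = 3 * 2 = 6.

6


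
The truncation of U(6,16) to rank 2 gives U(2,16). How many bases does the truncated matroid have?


Truncating U(6,16) to rank 2 gives U(2,16).
Bases of U(2,16) are all 2-element subsets of 16 elements.
Number of bases = (16 choose 2) = 120.

120


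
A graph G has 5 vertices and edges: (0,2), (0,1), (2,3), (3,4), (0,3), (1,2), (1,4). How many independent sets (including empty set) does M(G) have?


An independent set in a graphic matroid is an acyclic edge subset.
G has 5 vertices and 7 edges.
Enumerate all 2^7 = 128 subsets, checking for acyclicity.
Total independent sets = 86.

86


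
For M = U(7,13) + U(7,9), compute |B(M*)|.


(M1+M2)* = M1* + M2*.
M1* = U(6,13), bases: C(13,6) = 1716.
M2* = U(2,9), bases: C(9,2) = 36.
|B(M*)| = 1716 * 36 = 61776.

61776


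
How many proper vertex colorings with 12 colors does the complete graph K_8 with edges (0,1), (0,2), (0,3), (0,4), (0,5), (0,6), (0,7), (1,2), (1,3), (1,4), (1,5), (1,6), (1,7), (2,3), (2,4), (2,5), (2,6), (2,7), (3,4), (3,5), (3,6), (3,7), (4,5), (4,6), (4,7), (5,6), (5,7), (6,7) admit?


P(K_8, k) = k(k-1)(k-2)...(k-7).
P(12) = (12) * (11) * (10) * (9) * (8) * (7) * (6) * (5) = 19958400.

19958400


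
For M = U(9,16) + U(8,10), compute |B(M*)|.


(M1+M2)* = M1* + M2*.
M1* = U(7,16), bases: C(16,7) = 11440.
M2* = U(2,10), bases: C(10,2) = 45.
|B(M*)| = 11440 * 45 = 514800.

514800


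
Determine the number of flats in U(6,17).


Flats of U(6,17): every subset of size < 6 is a flat, plus E itself.
Count = C(17,0) + C(17,1) + C(17,2) + C(17,3) + C(17,4) + C(17,5) + 1
     = 1 + 17 + 136 + 680 + 2380 + 6188 + 1
     = 9403.

9403


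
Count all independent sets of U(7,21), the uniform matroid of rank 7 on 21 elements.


Independent sets of U(7,21) are all subsets of size <= 7.
Count = (21 choose 0) + (21 choose 1) + (21 choose 2) + (21 choose 3) + (21 choose 4) + (21 choose 5) + (21 choose 6) + (21 choose 7)
     = 1 + 21 + 210 + 1330 + 5985 + 20349 + 54264 + 116280
     = 198440.

198440


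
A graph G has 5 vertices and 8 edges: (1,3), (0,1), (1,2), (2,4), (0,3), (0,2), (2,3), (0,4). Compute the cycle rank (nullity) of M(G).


Cycle rank (nullity) = |E| - r(M) = |E| - (|V| - c).
|E| = 8, |V| = 5, c = 1.
Nullity = 8 - (5 - 1) = 8 - 4 = 4.

4


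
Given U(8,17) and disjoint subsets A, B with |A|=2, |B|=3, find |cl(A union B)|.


|A union B| = 2 + 3 = 5 (disjoint).
In U(8,17), cl(S) = S if |S| < 8, else cl(S) = E.
Since 5 < 8, cl(A union B) = A union B.
|cl(A union B)| = 5.

5


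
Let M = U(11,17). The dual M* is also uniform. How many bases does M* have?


The dual of U(r,n) is U(n-r, n) = U(6,17).
Bases of U(6,17) are all (6)-element subsets.
|B(M*)| = C(17,6) = 17! / (6! * 11!) = 12376.

12376


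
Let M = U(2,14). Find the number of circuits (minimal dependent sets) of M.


In U(2,14), circuits are the (3)-element subsets.
Any set of 3 elements is dependent, and removing any one element gives
an independent set of size 2, so it is a minimal dependent set.
Number of circuits = C(14,3) = 14! / (3! * 11!) = 364.

364


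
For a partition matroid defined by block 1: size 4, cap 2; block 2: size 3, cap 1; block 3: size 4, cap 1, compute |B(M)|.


A basis picks exactly ci elements from block i.
Number of bases = product of C(|Si|, ci).
= C(4,2) * C(3,1) * C(4,1)
= 6 * 3 * 4
= 72.

72


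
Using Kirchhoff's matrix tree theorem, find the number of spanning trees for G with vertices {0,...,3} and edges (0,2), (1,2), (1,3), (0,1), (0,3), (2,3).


By Kirchhoff's matrix tree theorem, the number of spanning trees equals
the determinant of any cofactor of the Laplacian matrix L.
G has 4 vertices and 6 edges.
Computing the (3 x 3) cofactor determinant gives 16.

16


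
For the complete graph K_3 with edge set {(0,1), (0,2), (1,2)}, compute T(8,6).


T(K_3; x,y) = x^2 + x + y.
T(8,6) = 64 + 8 + 6 = 78.

78


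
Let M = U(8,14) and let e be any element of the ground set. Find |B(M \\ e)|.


Deleting e from U(8,14) gives U(8,13) since n > r.
Bases of U(8,13) = C(13,8) = 13! / (8! * 5!) = 1287.

1287


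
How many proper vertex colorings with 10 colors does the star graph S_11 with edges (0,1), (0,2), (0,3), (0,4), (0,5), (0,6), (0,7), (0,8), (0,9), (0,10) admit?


P(tree, k) = k * (k-1)^(10) for any tree on 11 vertices.
P(10) = 10 * 9^10 = 10 * 3486784401 = 34867844010.

34867844010


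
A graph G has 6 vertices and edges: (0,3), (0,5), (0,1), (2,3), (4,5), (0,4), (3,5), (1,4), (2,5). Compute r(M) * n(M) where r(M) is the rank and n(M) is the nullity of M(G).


r(M) = |V| - c = 6 - 1 = 5.
nullity = |E| - r(M) = 9 - 5 = 4.
Product = 5 * 4 = 20.

20


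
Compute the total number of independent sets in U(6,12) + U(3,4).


For a direct sum, |I(M1+M2)| = |I(M1)| * |I(M2)|.
|I(U(6,12))| = sum C(12,k) for k=0..6 = 2510.
|I(U(3,4))| = sum C(4,k) for k=0..3 = 15.
Total = 2510 * 15 = 37650.

37650


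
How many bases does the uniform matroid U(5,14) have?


Bases of U(5,14) are all 5-element subsets of the 14-element ground set.
Number of bases = C(14,5).
C(14,5) = 2002.

2002


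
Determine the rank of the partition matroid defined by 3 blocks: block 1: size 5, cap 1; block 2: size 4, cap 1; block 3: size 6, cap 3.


Rank of a partition matroid = sum of min(|Si|, ci) for each block.
= min(5,1) + min(4,1) + min(6,3)
= 1 + 1 + 3
= 5.

5


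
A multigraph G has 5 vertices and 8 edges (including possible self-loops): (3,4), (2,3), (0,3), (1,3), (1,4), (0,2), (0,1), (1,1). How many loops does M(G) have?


In a graphic matroid, a loop is a self-loop edge (u,u) with rank 0.
Examining all 8 edges for self-loops...
Self-loops found: (1,1)
Number of loops = 1.

1


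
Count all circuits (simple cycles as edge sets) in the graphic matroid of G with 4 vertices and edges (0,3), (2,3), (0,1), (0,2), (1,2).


A circuit in a graphic matroid = edge set of a simple cycle.
G has 4 vertices and 5 edges.
Enumerating all minimal edge subsets forming cycles...
Total circuits found: 3.

3


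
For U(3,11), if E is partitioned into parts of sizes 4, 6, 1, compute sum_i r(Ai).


r(Ai) = min(|Ai|, 3) for each part.
Sum = min(4,3) + min(6,3) + min(1,3)
    = 3 + 3 + 1
    = 7.

7


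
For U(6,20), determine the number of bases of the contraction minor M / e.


Contracting e from U(6,20) gives U(5,19).
Bases of U(5,19) = C(19,5) = 11628.

11628


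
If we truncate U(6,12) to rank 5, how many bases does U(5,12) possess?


Truncating U(6,12) to rank 5 gives U(5,12).
Bases of U(5,12) are all 5-element subsets of 12 elements.
Number of bases = C(12,5) = 792.

792


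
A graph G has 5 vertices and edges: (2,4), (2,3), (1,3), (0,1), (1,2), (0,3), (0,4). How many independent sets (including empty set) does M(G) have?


An independent set in a graphic matroid is an acyclic edge subset.
G has 5 vertices and 7 edges.
Enumerate all 2^7 = 128 subsets, checking for acyclicity.
Total independent sets = 86.

86


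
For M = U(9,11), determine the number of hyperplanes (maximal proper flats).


Hyperplanes of U(9,11) are flats of rank 8.
In a uniform matroid, these are exactly the (8)-element subsets.
Count = C(11,8) = 165.

165


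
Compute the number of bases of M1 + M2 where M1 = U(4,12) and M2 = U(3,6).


Bases of a direct sum M1 + M2: |B| = |B(M1)| * |B(M2)|.
|B(U(4,12))| = C(12,4) = 495.
|B(U(3,6))| = C(6,3) = 20.
Total bases = 495 * 20 = 9900.

9900


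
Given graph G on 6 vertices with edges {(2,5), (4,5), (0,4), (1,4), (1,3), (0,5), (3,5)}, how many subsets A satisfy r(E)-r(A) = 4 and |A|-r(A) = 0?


R(x,y) = sum over A in 2^E of x^(r(E)-r(A)) * y^(|A|-r(A)).
G has 6 vertices, 7 edges. r(E) = 5.
Enumerate all 2^7 = 128 subsets.
Count subsets with r(E)-r(A)=4 and |A|-r(A)=0: 7.

7


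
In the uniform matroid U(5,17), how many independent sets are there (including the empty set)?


Independent sets of U(5,17) are all subsets of size <= 5.
Count = (17 choose 0) + (17 choose 1) + (17 choose 2) + (17 choose 3) + (17 choose 4) + (17 choose 5)
     = 1 + 17 + 136 + 680 + 2380 + 6188
     = 9402.

9402


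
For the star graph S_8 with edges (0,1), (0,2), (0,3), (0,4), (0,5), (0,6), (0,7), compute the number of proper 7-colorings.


P(tree, k) = k * (k-1)^(7) for any tree on 8 vertices.
P(7) = 7 * 6^7 = 7 * 279936 = 1959552.

1959552


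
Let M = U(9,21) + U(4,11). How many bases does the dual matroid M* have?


(M1+M2)* = M1* + M2*.
M1* = U(12,21), bases: C(21,12) = 293930.
M2* = U(7,11), bases: C(11,7) = 330.
|B(M*)| = 293930 * 330 = 96996900.

96996900


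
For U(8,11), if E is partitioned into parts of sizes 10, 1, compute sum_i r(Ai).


r(Ai) = min(|Ai|, 8) for each part.
Sum = min(10,8) + min(1,8)
    = 8 + 1
    = 9.

9


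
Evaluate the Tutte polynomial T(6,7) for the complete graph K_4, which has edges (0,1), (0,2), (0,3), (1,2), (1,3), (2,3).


T(K_4; x,y) = x^3 + 3x^2 + 4xy + 2x + y^3 + 3y^2 + 2y.
Substituting x=6, y=7:
= 216 + 108 + 168 + 12 + 343 + 147 + 14
= 1008.

1008


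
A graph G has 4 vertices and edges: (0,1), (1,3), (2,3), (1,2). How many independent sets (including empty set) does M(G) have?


An independent set in a graphic matroid is an acyclic edge subset.
G has 4 vertices and 4 edges.
Enumerate all 2^4 = 16 subsets, checking for acyclicity.
Total independent sets = 14.

14


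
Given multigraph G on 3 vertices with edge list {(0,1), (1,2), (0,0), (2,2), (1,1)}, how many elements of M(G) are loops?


In a graphic matroid, a loop is a self-loop edge (u,u) with rank 0.
Examining all 5 edges for self-loops...
Self-loops found: (0,0), (2,2), (1,1)
Number of loops = 3.

3


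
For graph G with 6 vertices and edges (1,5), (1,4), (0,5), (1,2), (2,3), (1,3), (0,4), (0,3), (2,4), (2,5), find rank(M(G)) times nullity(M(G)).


r(M) = |V| - c = 6 - 1 = 5.
nullity = |E| - r(M) = 10 - 5 = 5.
Product = 5 * 5 = 25.

25


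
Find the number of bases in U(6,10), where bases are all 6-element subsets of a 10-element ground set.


Bases of U(6,10) are all 6-element subsets of the 10-element ground set.
Number of bases = C(10,6).
C(10,6) = 10! / (6! * 4!) = 210.

210


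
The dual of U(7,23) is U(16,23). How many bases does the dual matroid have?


The dual of U(r,n) is U(n-r, n) = U(16,23).
Bases of U(16,23) are all (16)-element subsets.
|B(M*)| = C(23,16) = 23! / (16! * 7!) = 245157.

245157


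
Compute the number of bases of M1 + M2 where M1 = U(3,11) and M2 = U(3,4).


Bases of a direct sum M1 + M2: |B| = |B(M1)| * |B(M2)|.
|B(U(3,11))| = C(11,3) = 165.
|B(U(3,4))| = C(4,3) = 4.
Total bases = 165 * 4 = 660.

660


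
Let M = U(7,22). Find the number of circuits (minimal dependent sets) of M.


In U(7,22), circuits are the (8)-element subsets.
Any set of 8 elements is dependent, and removing any one element gives
an independent set of size 7, so it is a minimal dependent set.
Number of circuits = (22 choose 8) = 319770.

319770


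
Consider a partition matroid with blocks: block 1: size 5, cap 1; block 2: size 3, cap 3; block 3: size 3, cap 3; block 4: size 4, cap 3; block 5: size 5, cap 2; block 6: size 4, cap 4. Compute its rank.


Rank of a partition matroid = sum of min(|Si|, ci) for each block.
= min(5,1) + min(3,3) + min(3,3) + min(4,3) + min(5,2) + min(4,4)
= 1 + 3 + 3 + 3 + 2 + 4
= 16.

16


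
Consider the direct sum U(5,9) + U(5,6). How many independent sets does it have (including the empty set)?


For a direct sum, |I(M1+M2)| = |I(M1)| * |I(M2)|.
|I(U(5,9))| = sum C(9,k) for k=0..5 = 382.
|I(U(5,6))| = sum C(6,k) for k=0..5 = 63.
Total = 382 * 63 = 24066.

24066


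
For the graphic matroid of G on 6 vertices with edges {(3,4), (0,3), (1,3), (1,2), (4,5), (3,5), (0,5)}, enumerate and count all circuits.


A circuit in a graphic matroid = edge set of a simple cycle.
G has 6 vertices and 7 edges.
Enumerating all minimal edge subsets forming cycles...
Total circuits found: 3.

3


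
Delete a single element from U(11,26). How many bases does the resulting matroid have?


Deleting e from U(11,26) gives U(11,25) since n > r.
Bases of U(11,25) = C(25,11) = 25! / (11! * 14!) = 4457400.

4457400


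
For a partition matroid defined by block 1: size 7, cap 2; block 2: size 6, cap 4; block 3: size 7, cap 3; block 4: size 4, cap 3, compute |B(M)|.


A basis picks exactly ci elements from block i.
Number of bases = product of C(|Si|, ci).
= C(7,2) * C(6,4) * C(7,3) * C(4,3)
= 21 * 15 * 35 * 4
= 44100.

44100


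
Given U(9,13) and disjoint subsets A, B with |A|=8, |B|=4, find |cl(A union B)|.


|A union B| = 8 + 4 = 12 (disjoint).
In U(9,13), cl(S) = S if |S| < 9, else cl(S) = E.
Since 12 >= 9, cl(A union B) = E.
|cl(A union B)| = 13.

13


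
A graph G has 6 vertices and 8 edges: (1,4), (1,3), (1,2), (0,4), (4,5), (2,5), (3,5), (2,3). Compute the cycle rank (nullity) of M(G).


Cycle rank (nullity) = |E| - r(M) = |E| - (|V| - c).
|E| = 8, |V| = 6, c = 1.
Nullity = 8 - (6 - 1) = 8 - 5 = 3.

3


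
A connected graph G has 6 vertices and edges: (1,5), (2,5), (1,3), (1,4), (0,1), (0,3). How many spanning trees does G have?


By Kirchhoff's matrix tree theorem, the number of spanning trees equals
the determinant of any cofactor of the Laplacian matrix L.
G has 6 vertices and 6 edges.
Computing the (5 x 5) cofactor determinant gives 3.

3


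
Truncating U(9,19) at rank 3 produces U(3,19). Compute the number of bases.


Truncating U(9,19) to rank 3 gives U(3,19).
Bases of U(3,19) are all 3-element subsets of 19 elements.
Number of bases = (19 choose 3) = 969.

969
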